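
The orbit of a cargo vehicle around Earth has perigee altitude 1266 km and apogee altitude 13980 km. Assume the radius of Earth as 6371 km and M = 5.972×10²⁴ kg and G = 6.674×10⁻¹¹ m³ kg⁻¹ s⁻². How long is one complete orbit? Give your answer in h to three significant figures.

μ = GM = 6.674×10⁻¹¹ × 5.972×10²⁴ = 3.986×10¹⁴ m³/s².
r_p = 6371 + 1266 = 7637.0 km = 7.6370×10⁶ m.
r_a = 6371 + 13980 = 20351 km = 2.0351×10⁷ m.
Semi-major axis a = (r_p + r_a)/2 = (7637.0 + 20351)/2 = 13994 km = 1.399×10⁷ m.
By Kepler's third law T = 2π√(a³/μ) = 2π × 2.622×10³ = 1.648×10⁴ s.
= 4.577 h.

T ≈ 4.58 h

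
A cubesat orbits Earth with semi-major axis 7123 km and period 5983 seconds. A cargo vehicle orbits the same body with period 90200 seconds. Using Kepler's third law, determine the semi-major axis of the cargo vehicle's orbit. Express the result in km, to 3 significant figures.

Kepler's third law: a³ ∝ T², so a₂ = a₁ (T₂/T₁)^(2/3).
T₂/T₁ = 15.08, (T₂/T₁)^(2/3) = 6.103.
a₂ = 7123 × 6.103 = 43470 km.

a₂ ≈ 43500 km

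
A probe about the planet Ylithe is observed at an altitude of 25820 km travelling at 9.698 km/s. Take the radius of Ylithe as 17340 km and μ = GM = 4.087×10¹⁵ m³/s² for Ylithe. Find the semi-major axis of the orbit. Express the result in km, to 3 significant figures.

a ≈ 42900 km

r = 17340 + 25820 = 43160 km = 4.316×10⁷ m.
Specific orbital energy ε = v²/2 − μ/r = (9698)²/2 − 4.087×10¹⁵/4.316×10⁷ = -4.767×10⁷ J/kg.
Since ε = −μ/(2a), a = −μ/(2ε) = 4.287×10⁷ m = 42869 km.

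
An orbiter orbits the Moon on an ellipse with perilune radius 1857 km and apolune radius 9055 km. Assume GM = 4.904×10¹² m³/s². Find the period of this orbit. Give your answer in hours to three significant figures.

Semi-major axis a = (r_p + r_a)/2 = (1857.0 + 9055.0)/2 = 5456.0 km = 5.456×10⁶ m.
By Kepler's third law T = 2π√(a³/μ) = 2π × 5.755×10³ = 3.616×10⁴ s.
= 10.04 hours.

T ≈ 10.0 hours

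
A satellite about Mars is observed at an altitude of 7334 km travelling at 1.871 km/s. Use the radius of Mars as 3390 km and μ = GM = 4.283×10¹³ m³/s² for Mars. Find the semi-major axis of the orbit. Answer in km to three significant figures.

r = 3390 + 7334 = 10724 km = 1.072×10⁷ m.
Specific orbital energy ε = v²/2 − μ/r = (1871)²/2 − 4.283×10¹³/1.072×10⁷ = -2.244×10⁶ J/kg.
Since ε = −μ/(2a), a = −μ/(2ε) = 9.545×10⁶ m = 9545.2 km.

a ≈ 9550 km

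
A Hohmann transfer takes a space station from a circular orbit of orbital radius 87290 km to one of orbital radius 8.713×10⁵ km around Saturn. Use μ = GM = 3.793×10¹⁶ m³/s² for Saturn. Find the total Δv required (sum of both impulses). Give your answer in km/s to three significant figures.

Δv_total ≈ 11.0 km/s

r₁ = 87290 km = 8.729×10⁷ m.
r₂ = 8.713×10⁵ km = 8.713×10⁸ m.
Transfer ellipse a_t = (r₁ + r₂)/2 = 4.793×10⁸ m.
At r₁: circular v_c1 = √(μ/r₁) = 20850 m/s; transfer-perikrone v_p = √[μ(2/r₁ − 1/a_t)] = 28110 m/s.
Δv₁ = v_p − v_c1 = 7260 m/s.
At r₂: circular v_c2 = √(μ/r₂) = 6598 m/s; transfer-apokrone v_a = √[μ(2/r₂ − 1/a_t)] = 2816 m/s.
Δv₂ = v_c2 − v_a = 3782 m/s.
Total Δv = Δv₁ + Δv₂ = 11040 m/s = 11.04 km/s.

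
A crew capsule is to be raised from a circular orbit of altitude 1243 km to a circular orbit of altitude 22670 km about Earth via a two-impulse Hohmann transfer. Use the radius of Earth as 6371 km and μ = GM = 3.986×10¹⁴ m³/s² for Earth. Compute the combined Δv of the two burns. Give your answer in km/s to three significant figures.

r₁ = 6371 + 1243 = 7614.0 km = 7.6140×10⁶ m.
r₂ = 6371 + 22670 = 29041 km = 2.9041×10⁷ m.
Transfer ellipse a_t = (r₁ + r₂)/2 = 1.833×10⁷ m.
At r₁: circular v_c1 = √(μ/r₁) = 7235 m/s; transfer-perigee v_p = √[μ(2/r₁ − 1/a_t)] = 9108 m/s.
Δv₁ = v_p − v_c1 = 1872 m/s.
At r₂: circular v_c2 = √(μ/r₂) = 3705 m/s; transfer-apogee v_a = √[μ(2/r₂ − 1/a_t)] = 2388 m/s.
Δv₂ = v_c2 − v_a = 1317 m/s.
Total Δv = Δv₁ + Δv₂ = 3189 m/s = 3.189 km/s.

Δv_total ≈ 3.19 km/s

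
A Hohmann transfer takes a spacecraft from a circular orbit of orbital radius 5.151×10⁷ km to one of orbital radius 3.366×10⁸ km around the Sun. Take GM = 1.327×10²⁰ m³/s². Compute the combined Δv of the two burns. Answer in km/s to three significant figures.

r₁ = 5.151×10⁷ km = 5.151×10¹⁰ m.
r₂ = 3.366×10⁸ km = 3.366×10¹¹ m.
Transfer ellipse a_t = (r₁ + r₂)/2 = 1.941×10¹¹ m.
At r₁: circular v_c1 = √(μ/r₁) = 50760 m/s; transfer-perihelion v_p = √[μ(2/r₁ − 1/a_t)] = 66850 m/s.
Δv₁ = v_p − v_c1 = 16090 m/s.
At r₂: circular v_c2 = √(μ/r₂) = 19860 m/s; transfer-aphelion v_a = √[μ(2/r₂ − 1/a_t)] = 10230 m/s.
Δv₂ = v_c2 − v_a = 9626 m/s.
Total Δv = Δv₁ + Δv₂ = 25720 m/s = 25.72 km/s.

Δv_total ≈ 25.7 km/s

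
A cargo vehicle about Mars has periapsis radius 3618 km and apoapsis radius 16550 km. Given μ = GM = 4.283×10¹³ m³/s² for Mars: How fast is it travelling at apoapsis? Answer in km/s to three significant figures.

Semi-major axis a = (r_p + r_a)/2 = 10084 km = 1.008×10⁷ m.
Vis-viva: v² = μ(2/r − 1/a) = 4.283×10¹³ × (1.208×10⁻⁷ − 9.917×10⁻⁸) = 9.285×10⁵ m²/s².
v = 963.6 m/s = 0.9636 km/s.

v ≈ 0.964 km/s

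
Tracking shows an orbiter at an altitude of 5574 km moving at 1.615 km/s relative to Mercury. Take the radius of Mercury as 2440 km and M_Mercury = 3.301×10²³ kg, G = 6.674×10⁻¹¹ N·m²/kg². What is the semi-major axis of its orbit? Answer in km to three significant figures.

μ = GM = 6.674×10⁻¹¹ × 3.301×10²³ = 2.203×10¹³ m³/s².
r = 2440 + 5574 = 8014.0 km = 8.014×10⁶ m.
Specific orbital energy ε = v²/2 − μ/r = (1615)²/2 − 2.203×10¹³/8.014×10⁶ = -1.445×10⁶ J/kg.
Since ε = −μ/(2a), a = −μ/(2ε) = 7.623×10⁶ m = 7623.5 km.

a ≈ 7620 km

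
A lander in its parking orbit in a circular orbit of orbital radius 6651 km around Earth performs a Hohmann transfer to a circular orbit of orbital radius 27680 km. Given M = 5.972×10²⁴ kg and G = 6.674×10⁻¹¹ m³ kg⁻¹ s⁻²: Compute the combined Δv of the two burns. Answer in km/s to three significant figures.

μ = GM = 6.674×10⁻¹¹ × 5.972×10²⁴ = 3.986×10¹⁴ m³/s².
r₁ = 6651 km = 6.651×10⁶ m.
r₂ = 27680 km = 2.768×10⁷ m.
Transfer ellipse a_t = (r₁ + r₂)/2 = 1.717×10⁷ m.
At r₁: circular v_c1 = √(μ/r₁) = 7741 m/s; transfer-perigee v_p = √[μ(2/r₁ − 1/a_t)] = 9830 m/s.
Δv₁ = v_p − v_c1 = 2089 m/s.
At r₂: circular v_c2 = √(μ/r₂) = 3795 m/s; transfer-apogee v_a = √[μ(2/r₂ − 1/a_t)] = 2362 m/s.
Δv₂ = v_c2 − v_a = 1433 m/s.
Total Δv = Δv₁ + Δv₂ = 3522 m/s = 3.522 km/s.

Δv_total ≈ 3.52 km/s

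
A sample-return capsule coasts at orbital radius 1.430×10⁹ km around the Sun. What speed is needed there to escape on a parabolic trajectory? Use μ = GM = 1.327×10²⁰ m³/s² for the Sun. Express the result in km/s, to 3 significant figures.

r = 1.430×10⁹ km = 1.430×10¹² m.
Escape speed v_esc = √(2μ/r) = √(2 × 1.327×10²⁰ / 1.430×10¹²) = √(1.856×10⁸) = 13620 m/s.
= 13.62 km/s.

v_esc ≈ 13.6 km/s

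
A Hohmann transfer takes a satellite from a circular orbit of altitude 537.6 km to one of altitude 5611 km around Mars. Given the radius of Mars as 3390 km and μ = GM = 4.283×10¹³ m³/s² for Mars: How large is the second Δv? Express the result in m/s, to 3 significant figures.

r₁ = 3390 + 537.6 = 3927.6 km = 3.9276×10⁶ m.
r₂ = 3390 + 5611 = 9001.0 km = 9.0010×10⁶ m.
Transfer ellipse a_t = (r₁ + r₂)/2 = 6.464×10⁶ m.
At r₁: circular v_c1 = √(μ/r₁) = 3302 m/s; transfer-periapsis v_p = √[μ(2/r₁ − 1/a_t)] = 3897 m/s.
At r₂: circular v_c2 = √(μ/r₂) = 2181 m/s; transfer-apoapsis v_a = √[μ(2/r₂ − 1/a_t)] = 1700 m/s.
Δv₂ = v_c2 − v_a = 481.0 m/s.

Δv ≈ 481 m/s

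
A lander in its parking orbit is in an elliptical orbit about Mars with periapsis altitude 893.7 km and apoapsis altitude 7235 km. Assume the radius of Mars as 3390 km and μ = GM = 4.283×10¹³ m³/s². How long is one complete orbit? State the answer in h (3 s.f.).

T ≈ 5.43 h

r_p = 3390 + 893.7 = 4283.7 km = 4.2837×10⁶ m.
r_a = 3390 + 7235 = 10625 km = 1.0625×10⁷ m.
Semi-major axis a = (r_p + r_a)/2 = (4283.7 + 10625)/2 = 7454.4 km = 7.454×10⁶ m.
By Kepler's third law T = 2π√(a³/μ) = 2π × 3.110×10³ = 1.954×10⁴ s.
= 5.428 h.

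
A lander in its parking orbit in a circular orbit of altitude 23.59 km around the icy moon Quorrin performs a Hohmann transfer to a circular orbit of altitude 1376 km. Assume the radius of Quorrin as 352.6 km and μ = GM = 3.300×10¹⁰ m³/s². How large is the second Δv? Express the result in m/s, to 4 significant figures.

Δv ≈ 55.56 m/s

r₁ = 352.6 + 23.59 = 376.19 km = 3.7619×10⁵ m.
r₂ = 352.6 + 1376 = 1728.6 km = 1.7286×10⁶ m.
Transfer ellipse a_t = (r₁ + r₂)/2 = 1.052×10⁶ m.
At r₁: circular v_c1 = √(μ/r₁) = 296.2 m/s; transfer-periapsis v_p = √[μ(2/r₁ − 1/a_t)] = 379.6 m/s.
At r₂: circular v_c2 = √(μ/r₂) = 138.2 m/s; transfer-apoapsis v_a = √[μ(2/r₂ − 1/a_t)] = 82.61 m/s.
Δv₂ = v_c2 − v_a = 55.56 m/s.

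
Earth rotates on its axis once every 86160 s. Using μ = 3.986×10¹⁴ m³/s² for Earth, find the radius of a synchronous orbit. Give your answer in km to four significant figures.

A synchronous orbit has period T, so by Kepler's third law a = (μT²/4π²)^(1/3).
μT²/4π² = 3.986×10¹⁴ × (8.616×10⁴)² / 39.48 = 7.495×10²² m³.
a = 4.216×10⁷ m = 42163 km.

r_sync ≈ 42160 km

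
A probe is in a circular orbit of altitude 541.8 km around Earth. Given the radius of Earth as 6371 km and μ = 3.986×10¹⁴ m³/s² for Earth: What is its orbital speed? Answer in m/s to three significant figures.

v ≈ 7590 m/s

r = 6371 + 541.8 = 6912.8 km = 6.9128×10⁶ m.
For a circular orbit v = √(μ/r) = √(3.986×10¹⁴ / 6.913×10⁶) = √(5.766×10⁷) = 7593 m/s.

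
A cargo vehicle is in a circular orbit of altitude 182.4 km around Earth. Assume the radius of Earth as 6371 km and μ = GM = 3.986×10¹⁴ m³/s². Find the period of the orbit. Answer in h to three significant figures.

T ≈ 1.47 h

r = 6371 + 182.4 = 6553.4 km = 6.5534×10⁶ m.
Kepler's third law: T = 2π√(r³/μ) = 2π√((6.553×10⁶)³ / 3.986×10¹⁴).
r³/μ = 7.061×10⁵ s², so T = 2π × 8.403×10² = 5.280×10³ s.
Converting: 5.280×10³ s ÷ 3600 = 1.467 h.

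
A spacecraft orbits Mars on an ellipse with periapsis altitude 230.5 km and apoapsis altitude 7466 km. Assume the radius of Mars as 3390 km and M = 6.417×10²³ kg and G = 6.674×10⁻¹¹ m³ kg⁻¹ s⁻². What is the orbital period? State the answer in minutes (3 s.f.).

T ≈ 312 minutes

μ = GM = 6.674×10⁻¹¹ × 6.417×10²³ = 4.283×10¹³ m³/s².
r_p = 3390 + 230.5 = 3620.5 km = 3.6205×10⁶ m.
r_a = 3390 + 7466 = 10856 km = 1.0856×10⁷ m.
Semi-major axis a = (r_p + r_a)/2 = (3620.5 + 10856)/2 = 7238.2 km = 7.238×10⁶ m.
By Kepler's third law T = 2π√(a³/μ) = 2π × 2.976×10³ = 1.870×10⁴ s.
= 311.6 minutes.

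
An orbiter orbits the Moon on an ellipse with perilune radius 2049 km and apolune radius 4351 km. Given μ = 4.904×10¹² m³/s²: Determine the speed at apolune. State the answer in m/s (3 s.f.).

v ≈ 850 m/s

Semi-major axis a = (r_p + r_a)/2 = 3200.0 km = 3.200×10⁶ m.
Vis-viva: v² = μ(2/r − 1/a) = 4.904×10¹² × (4.597×10⁻⁷ − 3.125×10⁻⁷) = 7.217×10⁵ m²/s².
v = 849.5 m/s.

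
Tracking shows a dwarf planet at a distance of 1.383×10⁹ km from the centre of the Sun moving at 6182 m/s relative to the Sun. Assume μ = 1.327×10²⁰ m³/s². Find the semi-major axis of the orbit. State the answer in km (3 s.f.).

a ≈ 8.63×10⁸ km

r = 1.383×10¹² m.
Vis-viva rearranged: 1/a = 2/r − v²/μ = 1.446×10⁻¹² − 2.880×10⁻¹³ = 1.158×10⁻¹² m⁻¹.
a = 8.635×10¹¹ m = 8.6346×10⁸ km.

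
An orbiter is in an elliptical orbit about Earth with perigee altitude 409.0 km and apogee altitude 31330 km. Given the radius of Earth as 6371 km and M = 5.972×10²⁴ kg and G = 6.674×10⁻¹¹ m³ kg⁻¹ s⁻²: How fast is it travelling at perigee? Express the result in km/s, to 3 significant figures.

v ≈ 9.98 km/s

μ = GM = 6.674×10⁻¹¹ × 5.972×10²⁴ = 3.986×10¹⁴ m³/s².
r_p = 6371 + 409.0 = 6780.0 km = 6.7800×10⁶ m.
r_a = 6371 + 31330 = 37701 km = 3.7701×10⁷ m.
Semi-major axis a = (r_p + r_a)/2 = 22240 km = 2.224×10⁷ m.
Vis-viva: v² = μ(2/r − 1/a) = 3.986×10¹⁴ × (2.950×10⁻⁷ − 4.496×10⁻⁸) = 9.965×10⁷ m²/s².
v = 9983 m/s = 9.983 km/s.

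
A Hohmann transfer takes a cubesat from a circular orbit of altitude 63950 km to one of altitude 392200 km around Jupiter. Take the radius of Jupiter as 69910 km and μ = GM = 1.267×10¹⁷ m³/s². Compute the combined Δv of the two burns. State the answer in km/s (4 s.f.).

r₁ = 69910 + 63950 = 133860 km = 1.3386×10⁸ m.
r₂ = 69910 + 392200 = 462110 km = 4.6211×10⁸ m.
Transfer ellipse a_t = (r₁ + r₂)/2 = 2.980×10⁸ m.
At r₁: circular v_c1 = √(μ/r₁) = 30770 m/s; transfer-perijove v_p = √[μ(2/r₁ − 1/a_t)] = 38310 m/s.
Δv₁ = v_p − v_c1 = 7547 m/s.
At r₂: circular v_c2 = √(μ/r₂) = 16560 m/s; transfer-apojove v_a = √[μ(2/r₂ − 1/a_t)] = 11100 m/s.
Δv₂ = v_c2 − v_a = 5460 m/s.
Total Δv = Δv₁ + Δv₂ = 13010 m/s = 13.01 km/s.

Δv_total ≈ 13.01 km/s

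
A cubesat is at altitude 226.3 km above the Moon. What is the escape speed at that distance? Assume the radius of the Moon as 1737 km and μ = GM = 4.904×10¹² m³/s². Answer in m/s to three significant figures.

v_esc ≈ 2240 m/s

r = 1737 + 226.3 = 1963.3 km = 1.9633×10⁶ m.
Escape speed v_esc = √(2μ/r) = √(2 × 4.904×10¹² / 1.963×10⁶) = √(4.996×10⁶) = 2235 m/s.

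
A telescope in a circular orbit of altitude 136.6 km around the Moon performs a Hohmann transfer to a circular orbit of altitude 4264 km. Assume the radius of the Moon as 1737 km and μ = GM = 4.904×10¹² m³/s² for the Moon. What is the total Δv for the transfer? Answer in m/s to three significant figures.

Δv_total ≈ 660 m/s

r₁ = 1737 + 136.6 = 1873.6 km = 1.8736×10⁶ m.
r₂ = 1737 + 4264 = 6001.0 km = 6.0010×10⁶ m.
Transfer ellipse a_t = (r₁ + r₂)/2 = 3.937×10⁶ m.
At r₁: circular v_c1 = √(μ/r₁) = 1618 m/s; transfer-perilune v_p = √[μ(2/r₁ − 1/a_t)] = 1997 m/s.
Δv₁ = v_p − v_c1 = 379.5 m/s.
At r₂: circular v_c2 = √(μ/r₂) = 904.0 m/s; transfer-apolune v_a = √[μ(2/r₂ − 1/a_t)] = 623.6 m/s.
Δv₂ = v_c2 − v_a = 280.4 m/s.
Total Δv = Δv₁ + Δv₂ = 659.9 m/s.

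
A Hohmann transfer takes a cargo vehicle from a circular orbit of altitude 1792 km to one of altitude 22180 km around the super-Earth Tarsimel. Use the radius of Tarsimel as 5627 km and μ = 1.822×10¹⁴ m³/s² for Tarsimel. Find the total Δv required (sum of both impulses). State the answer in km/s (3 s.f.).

Δv_total ≈ 2.17 km/s

r₁ = 5627 + 1792 = 7419.0 km = 7.4190×10⁶ m.
r₂ = 5627 + 22180 = 27807 km = 2.7807×10⁷ m.
Transfer ellipse a_t = (r₁ + r₂)/2 = 1.761×10⁷ m.
At r₁: circular v_c1 = √(μ/r₁) = 4956 m/s; transfer-periapsis v_p = √[μ(2/r₁ − 1/a_t)] = 6227 m/s.
Δv₁ = v_p − v_c1 = 1271 m/s.
At r₂: circular v_c2 = √(μ/r₂) = 2560 m/s; transfer-apoapsis v_a = √[μ(2/r₂ − 1/a_t)] = 1661 m/s.
Δv₂ = v_c2 − v_a = 898.4 m/s.
Total Δv = Δv₁ + Δv₂ = 2170 m/s = 2.170 km/s.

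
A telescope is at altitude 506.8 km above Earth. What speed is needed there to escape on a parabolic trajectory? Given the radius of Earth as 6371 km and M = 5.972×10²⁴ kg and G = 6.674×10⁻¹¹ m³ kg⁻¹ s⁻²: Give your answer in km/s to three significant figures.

μ = GM = 6.674×10⁻¹¹ × 5.972×10²⁴ = 3.986×10¹⁴ m³/s².
r = 6371 + 506.8 = 6877.8 km = 6.8778×10⁶ m.
Escape speed v_esc = √(2μ/r) = √(2 × 3.986×10¹⁴ / 6.878×10⁶) = √(1.159×10⁸) = 10770 m/s.
= 10.77 km/s.

v_esc ≈ 10.8 km/s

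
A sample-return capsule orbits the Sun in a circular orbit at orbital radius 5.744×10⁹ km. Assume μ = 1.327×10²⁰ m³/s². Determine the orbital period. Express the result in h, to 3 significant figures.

T ≈ 2090000 h

r = 5.744×10⁹ km = 5.744×10¹² m.
Kepler's third law: T = 2π√(r³/μ) = 2π√((5.744×10¹²)³ / 1.327×10²⁰).
r³/μ = 1.428×10¹⁸ s², so T = 2π × 1.195×10⁹ = 7.509×10⁹ s.
Converting: 7.509×10⁹ s ÷ 3600 = 2.086×10⁶ h.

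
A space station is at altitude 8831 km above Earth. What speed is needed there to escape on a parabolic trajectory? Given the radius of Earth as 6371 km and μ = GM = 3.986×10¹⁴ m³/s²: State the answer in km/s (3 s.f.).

r = 6371 + 8831 = 15202 km = 1.5202×10⁷ m.
Escape speed v_esc = √(2μ/r) = √(2 × 3.986×10¹⁴ / 1.520×10⁷) = √(5.244×10⁷) = 7242 m/s.
= 7.242 km/s.

v_esc ≈ 7.24 km/s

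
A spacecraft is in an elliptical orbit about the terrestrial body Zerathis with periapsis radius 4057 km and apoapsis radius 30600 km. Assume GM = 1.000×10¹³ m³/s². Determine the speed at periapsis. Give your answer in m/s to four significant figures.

v ≈ 2086 m/s

Semi-major axis a = (r_p + r_a)/2 = 17328 km = 1.733×10⁷ m.
Vis-viva: v² = μ(2/r − 1/a) = 1.000×10¹³ × (4.930×10⁻⁷ − 5.771×10⁻⁸) = 4.353×10⁶ m²/s².
v = 2086 m/s.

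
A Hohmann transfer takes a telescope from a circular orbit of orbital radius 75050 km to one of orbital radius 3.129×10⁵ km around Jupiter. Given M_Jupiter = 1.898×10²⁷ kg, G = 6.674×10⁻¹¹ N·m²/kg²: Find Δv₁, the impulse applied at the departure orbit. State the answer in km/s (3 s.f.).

μ = GM = 6.674×10⁻¹¹ × 1.898×10²⁷ = 1.267×10¹⁷ m³/s².
r₁ = 75050 km = 7.505×10⁷ m.
r₂ = 3.129×10⁵ km = 3.129×10⁸ m.
Transfer ellipse a_t = (r₁ + r₂)/2 = 1.940×10⁸ m.
At r₁: circular v_c1 = √(μ/r₁) = 41080 m/s; transfer-perijove v_p = √[μ(2/r₁ − 1/a_t)] = 52180 m/s.
Δv₁ = v_p − v_c1 = 11100 m/s.
= 11.10 km/s.

Δv ≈ 11.1 km/s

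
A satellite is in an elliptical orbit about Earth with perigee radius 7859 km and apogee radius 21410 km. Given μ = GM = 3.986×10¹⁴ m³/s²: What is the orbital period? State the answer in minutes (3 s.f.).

Semi-major axis a = (r_p + r_a)/2 = (7859.0 + 21410)/2 = 14634 km = 1.463×10⁷ m.
By Kepler's third law T = 2π√(a³/μ) = 2π × 2.804×10³ = 1.762×10⁴ s.
= 293.6 minutes.

T ≈ 294 minutes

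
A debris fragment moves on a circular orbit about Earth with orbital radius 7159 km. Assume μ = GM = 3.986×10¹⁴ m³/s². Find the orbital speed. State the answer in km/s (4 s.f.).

v ≈ 7.462 km/s

r = 7159 km = 7.159×10⁶ m.
For a circular orbit v = √(μ/r) = √(3.986×10¹⁴ / 7.159×10⁶) = √(5.568×10⁷) = 7462 m/s.
That is 7.462 km/s.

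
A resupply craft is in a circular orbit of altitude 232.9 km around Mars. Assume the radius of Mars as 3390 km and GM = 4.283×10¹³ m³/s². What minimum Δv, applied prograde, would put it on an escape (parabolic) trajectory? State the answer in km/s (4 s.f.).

Δv ≈ 1.424 km/s

r = 3390 + 232.9 = 3622.9 km = 3.6229×10⁶ m.
Circular speed v_c = √(μ/r) = 3438 m/s.
Escape speed v_esc = √(2μ/r) = √2 × v_c = 4863 m/s.
Δv = v_esc − v_c = 1424 m/s = 1.424 km/s.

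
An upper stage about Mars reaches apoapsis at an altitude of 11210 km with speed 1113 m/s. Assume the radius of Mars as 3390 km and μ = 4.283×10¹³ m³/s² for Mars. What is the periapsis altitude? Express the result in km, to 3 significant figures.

r_a = 3390 + 11210 = 14600 km = 1.460×10⁷ m.
Specific energy ε = v²/2 − μ/r = -2.314×10⁶ J/kg, so a = −μ/(2ε) = 9.254×10⁶ m.
The apsides satisfy r_p + r_a = 2a, so the periapsis radius is 2a − r_a = 3.908×10⁶ m = 3907.7 km.
Periapsis altitude = 3907.7 − 3390 = 517.66 km.

periapsis altitude ≈ 518 km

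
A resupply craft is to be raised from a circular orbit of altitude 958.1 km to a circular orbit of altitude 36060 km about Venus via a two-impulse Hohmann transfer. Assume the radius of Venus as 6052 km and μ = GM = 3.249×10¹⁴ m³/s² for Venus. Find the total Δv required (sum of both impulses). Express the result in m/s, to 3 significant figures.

Δv_total ≈ 3400 m/s

r₁ = 6052 + 958.1 = 7010.1 km = 7.0101×10⁶ m.
r₂ = 6052 + 36060 = 42112 km = 4.2112×10⁷ m.
Transfer ellipse a_t = (r₁ + r₂)/2 = 2.456×10⁷ m.
At r₁: circular v_c1 = √(μ/r₁) = 6808 m/s; transfer-periapsis v_p = √[μ(2/r₁ − 1/a_t)] = 8914 m/s.
Δv₁ = v_p − v_c1 = 2107 m/s.
At r₂: circular v_c2 = √(μ/r₂) = 2778 m/s; transfer-apoapsis v_a = √[μ(2/r₂ − 1/a_t)] = 1484 m/s.
Δv₂ = v_c2 − v_a = 1294 m/s.
Total Δv = Δv₁ + Δv₂ = 3400 m/s.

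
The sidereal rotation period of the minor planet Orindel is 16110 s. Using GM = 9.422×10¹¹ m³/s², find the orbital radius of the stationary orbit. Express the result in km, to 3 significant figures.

A synchronous orbit has period T, so by Kepler's third law a = (μT²/4π²)^(1/3).
μT²/4π² = 9.422×10¹¹ × (1.611×10⁴)² / 39.48 = 6.194×10¹⁸ m³.
a = 1.837×10⁶ m = 1836.5 km.

r_sync ≈ 1840 km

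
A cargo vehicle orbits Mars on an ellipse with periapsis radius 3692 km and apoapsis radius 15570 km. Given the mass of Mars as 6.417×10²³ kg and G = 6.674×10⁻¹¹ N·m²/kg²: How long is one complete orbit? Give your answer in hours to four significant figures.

μ = GM = 6.674×10⁻¹¹ × 6.417×10²³ = 4.283×10¹³ m³/s².
Semi-major axis a = (r_p + r_a)/2 = (3692.0 + 15570)/2 = 9631.0 km = 9.631×10⁶ m.
By Kepler's third law T = 2π√(a³/μ) = 2π × 4.567×10³ = 2.870×10⁴ s.
= 7.971 hours.

T ≈ 7.971 hours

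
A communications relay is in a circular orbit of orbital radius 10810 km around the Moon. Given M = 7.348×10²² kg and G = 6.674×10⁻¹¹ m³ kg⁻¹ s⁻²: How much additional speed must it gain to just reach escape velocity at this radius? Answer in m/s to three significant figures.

Δv ≈ 279 m/s

μ = GM = 6.674×10⁻¹¹ × 7.348×10²² = 4.904×10¹² m³/s².
r = 10810 km = 1.081×10⁷ m.
Circular speed v_c = √(μ/r) = 673.5 m/s.
Escape speed v_esc = √(2μ/r) = √2 × v_c = 952.5 m/s.
Δv = v_esc − v_c = 279.0 m/s.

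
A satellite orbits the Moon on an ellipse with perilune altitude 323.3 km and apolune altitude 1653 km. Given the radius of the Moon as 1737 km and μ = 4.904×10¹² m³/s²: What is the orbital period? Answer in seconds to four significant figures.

T ≈ 12760 seconds

r_p = 1737 + 323.3 = 2060.3 km = 2.0603×10⁶ m.
r_a = 1737 + 1653 = 3390.0 km = 3.3900×10⁶ m.
Semi-major axis a = (r_p + r_a)/2 = (2060.3 + 3390.0)/2 = 2725.2 km = 2.725×10⁶ m.
By Kepler's third law T = 2π√(a³/μ) = 2π × 2.031×10³ = 1.276×10⁴ s.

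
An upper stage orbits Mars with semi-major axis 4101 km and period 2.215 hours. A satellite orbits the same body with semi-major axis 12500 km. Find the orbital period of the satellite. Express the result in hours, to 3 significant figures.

T₂ ≈ 11.8 hours

Kepler's third law: T² ∝ a³, so T₂ = T₁ (a₂/a₁)^(3/2).
a₂/a₁ = 3.048, (a₂/a₁)^(3/2) = 5.321.
T₂ = 2.215 × 5.321 = 11.79 hours.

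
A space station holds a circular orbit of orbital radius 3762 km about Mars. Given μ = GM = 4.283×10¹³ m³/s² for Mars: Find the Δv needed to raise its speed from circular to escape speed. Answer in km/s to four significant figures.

Δv ≈ 1.398 km/s

r = 3762 km = 3.762×10⁶ m.
Circular speed v_c = √(μ/r) = 3374 m/s.
Escape speed v_esc = √(2μ/r) = √2 × v_c = 4772 m/s.
Δv = v_esc − v_c = 1398 m/s = 1.398 km/s.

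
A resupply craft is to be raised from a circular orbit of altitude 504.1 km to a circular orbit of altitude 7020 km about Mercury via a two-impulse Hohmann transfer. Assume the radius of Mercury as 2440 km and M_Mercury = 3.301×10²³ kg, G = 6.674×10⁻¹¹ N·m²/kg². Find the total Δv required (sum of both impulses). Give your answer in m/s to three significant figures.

μ = GM = 6.674×10⁻¹¹ × 3.301×10²³ = 2.203×10¹³ m³/s².
r₁ = 2440 + 504.1 = 2944.1 km = 2.9441×10⁶ m.
r₂ = 2440 + 7020 = 9460.0 km = 9.4600×10⁶ m.
Transfer ellipse a_t = (r₁ + r₂)/2 = 6.202×10⁶ m.
At r₁: circular v_c1 = √(μ/r₁) = 2736 m/s; transfer-periherm v_p = √[μ(2/r₁ − 1/a_t)] = 3378 m/s.
Δv₁ = v_p − v_c1 = 642.9 m/s.
At r₂: circular v_c2 = √(μ/r₂) = 1526 m/s; transfer-apoherm v_a = √[μ(2/r₂ − 1/a_t)] = 1051 m/s.
Δv₂ = v_c2 − v_a = 474.6 m/s.
Total Δv = Δv₁ + Δv₂ = 1118 m/s.

Δv_total ≈ 1120 m/s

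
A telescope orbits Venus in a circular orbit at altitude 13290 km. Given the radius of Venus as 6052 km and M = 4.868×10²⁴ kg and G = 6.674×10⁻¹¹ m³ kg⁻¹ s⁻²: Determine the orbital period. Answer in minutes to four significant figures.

T ≈ 494.2 minutes

μ = GM = 6.674×10⁻¹¹ × 4.868×10²⁴ = 3.249×10¹⁴ m³/s².
r = 6052 + 13290 = 19342 km = 1.9342×10⁷ m.
Kepler's third law: T = 2π√(r³/μ) = 2π√((1.934×10⁷)³ / 3.249×10¹⁴).
r³/μ = 2.227×10⁷ s², so T = 2π × 4.719×10³ = 2.965×10⁴ s.
Converting: 2.965×10⁴ s ÷ 60.00 = 494.2 minutes.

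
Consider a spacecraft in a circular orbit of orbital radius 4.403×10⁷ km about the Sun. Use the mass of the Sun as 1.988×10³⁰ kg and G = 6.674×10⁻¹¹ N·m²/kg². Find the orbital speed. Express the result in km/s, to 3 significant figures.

μ = GM = 6.674×10⁻¹¹ × 1.988×10³⁰ = 1.327×10²⁰ m³/s².
r = 4.403×10⁷ km = 4.403×10¹⁰ m.
For a circular orbit v = √(μ/r) = √(1.327×10²⁰ / 4.403×10¹⁰) = √(3.013×10⁹) = 54890 m/s.
That is 54.89 km/s.

v ≈ 54.9 km/s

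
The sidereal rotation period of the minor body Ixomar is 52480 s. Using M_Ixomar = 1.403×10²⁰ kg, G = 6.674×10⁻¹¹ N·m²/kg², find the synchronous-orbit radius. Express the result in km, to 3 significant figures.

r_sync ≈ 868 km

μ = GM = 6.674×10⁻¹¹ × 1.403×10²⁰ = 9.364×10⁹ m³/s².
A synchronous orbit has period T, so by Kepler's third law a = (μT²/4π²)^(1/3).
μT²/4π² = 9.364×10⁹ × (5.248×10⁴)² / 39.48 = 6.532×10¹⁷ m³.
a = 8.677×10⁵ m = 867.68 km.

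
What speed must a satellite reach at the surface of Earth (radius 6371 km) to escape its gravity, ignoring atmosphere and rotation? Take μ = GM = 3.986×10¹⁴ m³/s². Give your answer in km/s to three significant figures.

r = R = 6.371×10⁶ m.
Escape speed v_esc = √(2μ/r) = √(2 × 3.986×10¹⁴ / 6.371×10⁶) = √(1.251×10⁸) = 11190 m/s.
= 11.19 km/s.

v_esc ≈ 11.2 km/s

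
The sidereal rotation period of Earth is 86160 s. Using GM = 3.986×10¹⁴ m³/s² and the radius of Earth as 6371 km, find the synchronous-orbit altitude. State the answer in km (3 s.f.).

A synchronous orbit has period T, so by Kepler's third law a = (μT²/4π²)^(1/3).
μT²/4π² = 3.986×10¹⁴ × (8.616×10⁴)² / 39.48 = 7.495×10²² m³.
a = 4.216×10⁷ m = 42163 km.
Altitude h = a − R = 42163 − 6371 = 35792 km.

h_sync ≈ 35800 km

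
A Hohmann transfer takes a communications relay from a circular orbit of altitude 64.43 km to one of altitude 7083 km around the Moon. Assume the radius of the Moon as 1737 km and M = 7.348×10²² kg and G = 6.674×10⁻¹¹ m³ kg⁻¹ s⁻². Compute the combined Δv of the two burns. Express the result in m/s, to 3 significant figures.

Δv_total ≈ 788 m/s

μ = GM = 6.674×10⁻¹¹ × 7.348×10²² = 4.904×10¹² m³/s².
r₁ = 1737 + 64.43 = 1801.4 km = 1.8014×10⁶ m.
r₂ = 1737 + 7083 = 8820.0 km = 8.8200×10⁶ m.
Transfer ellipse a_t = (r₁ + r₂)/2 = 5.311×10⁶ m.
At r₁: circular v_c1 = √(μ/r₁) = 1650 m/s; transfer-perilune v_p = √[μ(2/r₁ − 1/a_t)] = 2126 m/s.
Δv₁ = v_p − v_c1 = 476.4 m/s.
At r₂: circular v_c2 = √(μ/r₂) = 745.7 m/s; transfer-apolune v_a = √[μ(2/r₂ − 1/a_t)] = 434.3 m/s.
Δv₂ = v_c2 − v_a = 311.4 m/s.
Total Δv = Δv₁ + Δv₂ = 787.7 m/s.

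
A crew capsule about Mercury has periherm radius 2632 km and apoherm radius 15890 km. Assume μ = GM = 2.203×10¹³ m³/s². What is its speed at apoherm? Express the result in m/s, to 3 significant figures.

Semi-major axis a = (r_p + r_a)/2 = 9261.0 km = 9.261×10⁶ m.
Vis-viva: v² = μ(2/r − 1/a) = 2.203×10¹³ × (1.259×10⁻⁷ − 1.080×10⁻⁷) = 3.940×10⁵ m²/s².
v = 627.7 m/s.

v ≈ 628 m/s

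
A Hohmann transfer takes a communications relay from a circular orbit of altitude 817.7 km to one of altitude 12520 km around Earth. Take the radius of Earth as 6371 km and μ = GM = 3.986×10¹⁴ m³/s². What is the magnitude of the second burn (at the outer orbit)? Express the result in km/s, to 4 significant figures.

Δv ≈ 1.183 km/s

r₁ = 6371 + 817.7 = 7188.7 km = 7.1887×10⁶ m.
r₂ = 6371 + 12520 = 18891 km = 1.8891×10⁷ m.
Transfer ellipse a_t = (r₁ + r₂)/2 = 1.304×10⁷ m.
At r₁: circular v_c1 = √(μ/r₁) = 7446 m/s; transfer-perigee v_p = √[μ(2/r₁ − 1/a_t)] = 8963 m/s.
At r₂: circular v_c2 = √(μ/r₂) = 4593 m/s; transfer-apogee v_a = √[μ(2/r₂ − 1/a_t)] = 3411 m/s.
Δv₂ = v_c2 − v_a = 1183 m/s.
= 1.183 km/s.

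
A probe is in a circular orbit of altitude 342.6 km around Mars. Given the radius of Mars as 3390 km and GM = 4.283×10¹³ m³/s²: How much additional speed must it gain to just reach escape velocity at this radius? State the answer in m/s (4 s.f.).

r = 3390 + 342.6 = 3732.6 km = 3.7326×10⁶ m.
Circular speed v_c = √(μ/r) = 3387 m/s.
Escape speed v_esc = √(2μ/r) = √2 × v_c = 4791 m/s.
Δv = v_esc − v_c = 1403 m/s.

Δv ≈ 1403 m/s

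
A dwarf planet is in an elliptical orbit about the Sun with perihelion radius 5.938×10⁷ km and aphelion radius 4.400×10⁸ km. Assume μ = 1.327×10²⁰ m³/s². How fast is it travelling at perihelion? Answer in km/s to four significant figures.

Semi-major axis a = (r_p + r_a)/2 = 2.4969×10⁸ km = 2.497×10¹¹ m.
Vis-viva: v² = μ(2/r − 1/a) = 1.327×10²⁰ × (3.368×10⁻¹¹ − 4.005×10⁻¹²) = 3.938×10⁹ m²/s².
v = 62750 m/s = 62.75 km/s.

v ≈ 62.75 km/s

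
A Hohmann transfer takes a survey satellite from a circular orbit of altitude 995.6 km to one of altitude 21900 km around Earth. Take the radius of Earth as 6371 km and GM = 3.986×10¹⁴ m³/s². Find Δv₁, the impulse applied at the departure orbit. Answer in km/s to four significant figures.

r₁ = 6371 + 995.6 = 7366.6 km = 7.3666×10⁶ m.
r₂ = 6371 + 21900 = 28271 km = 2.8271×10⁷ m.
Transfer ellipse a_t = (r₁ + r₂)/2 = 1.782×10⁷ m.
At r₁: circular v_c1 = √(μ/r₁) = 7356 m/s; transfer-perigee v_p = √[μ(2/r₁ − 1/a_t)] = 9265 m/s.
Δv₁ = v_p − v_c1 = 1910 m/s.
= 1.910 km/s.

Δv ≈ 1.910 km/s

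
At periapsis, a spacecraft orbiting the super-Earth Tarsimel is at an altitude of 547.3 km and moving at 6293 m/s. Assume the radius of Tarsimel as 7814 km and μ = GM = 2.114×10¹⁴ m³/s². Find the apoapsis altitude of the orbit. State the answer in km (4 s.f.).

r_p = 7814 + 547.3 = 8361.3 km = 8.361×10⁶ m.
Specific energy ε = v²/2 − μ/r = -5.482×10⁶ J/kg, so a = −μ/(2ε) = 1.928×10⁷ m.
The apsides satisfy r_p + r_a = 2a, so the apoapsis radius is 2a − r_p = 3.020×10⁷ m = 30200 km.
Apoapsis altitude = 30200 − 7814 = 22386 km.

apoapsis altitude ≈ 22390 km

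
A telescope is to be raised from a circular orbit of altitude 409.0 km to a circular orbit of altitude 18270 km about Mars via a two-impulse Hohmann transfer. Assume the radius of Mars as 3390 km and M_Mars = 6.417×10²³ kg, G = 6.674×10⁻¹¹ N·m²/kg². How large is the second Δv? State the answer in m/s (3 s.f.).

μ = GM = 6.674×10⁻¹¹ × 6.417×10²³ = 4.283×10¹³ m³/s².
r₁ = 3390 + 409.0 = 3799.0 km = 3.7990×10⁶ m.
r₂ = 3390 + 18270 = 21660 km = 2.1660×10⁷ m.
Transfer ellipse a_t = (r₁ + r₂)/2 = 1.273×10⁷ m.
At r₁: circular v_c1 = √(μ/r₁) = 3358 m/s; transfer-periapsis v_p = √[μ(2/r₁ − 1/a_t)] = 4380 m/s.
At r₂: circular v_c2 = √(μ/r₂) = 1406 m/s; transfer-apoapsis v_a = √[μ(2/r₂ − 1/a_t)] = 768.2 m/s.
Δv₂ = v_c2 − v_a = 638.0 m/s.

Δv ≈ 638 m/s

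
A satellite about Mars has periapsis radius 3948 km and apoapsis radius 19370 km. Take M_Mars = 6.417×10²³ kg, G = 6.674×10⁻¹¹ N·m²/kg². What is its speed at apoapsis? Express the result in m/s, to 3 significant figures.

v ≈ 865 m/s

μ = GM = 6.674×10⁻¹¹ × 6.417×10²³ = 4.283×10¹³ m³/s².
Semi-major axis a = (r_p + r_a)/2 = 11659 km = 1.166×10⁷ m.
Vis-viva: v² = μ(2/r − 1/a) = 4.283×10¹³ × (1.033×10⁻⁷ − 8.577×10⁻⁸) = 7.487×10⁵ m²/s².
v = 865.3 m/s.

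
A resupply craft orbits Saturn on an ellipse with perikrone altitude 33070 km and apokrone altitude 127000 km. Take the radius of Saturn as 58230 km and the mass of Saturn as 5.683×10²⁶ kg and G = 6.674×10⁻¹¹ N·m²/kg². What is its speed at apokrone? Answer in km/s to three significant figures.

μ = GM = 6.674×10⁻¹¹ × 5.683×10²⁶ = 3.793×10¹⁶ m³/s².
r_p = 58230 + 33070 = 91300 km = 9.1300×10⁷ m.
r_a = 58230 + 127000 = 185230 km = 1.8523×10⁸ m.
Semi-major axis a = (r_p + r_a)/2 = 1.3826×10⁵ km = 1.383×10⁸ m.
Vis-viva: v² = μ(2/r − 1/a) = 3.793×10¹⁶ × (1.080×10⁻⁸ − 7.232×10⁻⁹) = 1.352×10⁸ m²/s².
v = 11630 m/s = 11.63 km/s.

v ≈ 11.6 km/s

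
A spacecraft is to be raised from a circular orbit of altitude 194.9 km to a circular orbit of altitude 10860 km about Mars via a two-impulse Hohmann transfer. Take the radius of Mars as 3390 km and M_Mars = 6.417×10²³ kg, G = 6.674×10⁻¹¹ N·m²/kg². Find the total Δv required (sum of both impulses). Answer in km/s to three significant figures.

μ = GM = 6.674×10⁻¹¹ × 6.417×10²³ = 4.283×10¹³ m³/s².
r₁ = 3390 + 194.9 = 3584.9 km = 3.5849×10⁶ m.
r₂ = 3390 + 10860 = 14250 km = 1.4250×10⁷ m.
Transfer ellipse a_t = (r₁ + r₂)/2 = 8.917×10⁶ m.
At r₁: circular v_c1 = √(μ/r₁) = 3456 m/s; transfer-periapsis v_p = √[μ(2/r₁ − 1/a_t)] = 4369 m/s.
Δv₁ = v_p − v_c1 = 912.9 m/s.
At r₂: circular v_c2 = √(μ/r₂) = 1734 m/s; transfer-apoapsis v_a = √[μ(2/r₂ − 1/a_t)] = 1099 m/s.
Δv₂ = v_c2 − v_a = 634.4 m/s.
Total Δv = Δv₁ + Δv₂ = 1547 m/s = 1.547 km/s.

Δv_total ≈ 1.55 km/s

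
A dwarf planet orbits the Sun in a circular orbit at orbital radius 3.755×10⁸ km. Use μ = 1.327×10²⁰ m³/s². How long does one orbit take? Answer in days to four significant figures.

T ≈ 1453 days

r = 3.755×10⁸ km = 3.755×10¹¹ m.
Kepler's third law: T = 2π√(r³/μ) = 2π√((3.755×10¹¹)³ / 1.327×10²⁰).
r³/μ = 3.990×10¹⁴ s², so T = 2π × 1.997×10⁷ = 1.255×10⁸ s.
Converting: 1.255×10⁸ s ÷ 86400 = 1453 days.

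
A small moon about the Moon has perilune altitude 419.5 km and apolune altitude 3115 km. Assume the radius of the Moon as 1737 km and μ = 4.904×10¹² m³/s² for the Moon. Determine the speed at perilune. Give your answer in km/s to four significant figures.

v ≈ 1.774 km/s

r_p = 1737 + 419.5 = 2156.5 km = 2.1565×10⁶ m.
r_a = 1737 + 3115 = 4852.0 km = 4.8520×10⁶ m.
Semi-major axis a = (r_p + r_a)/2 = 3504.2 km = 3.504×10⁶ m.
Vis-viva: v² = μ(2/r − 1/a) = 4.904×10¹² × (9.274×10⁻⁷ − 2.854×10⁻⁷) = 3.149×10⁶ m²/s².
v = 1774 m/s = 1.774 km/s.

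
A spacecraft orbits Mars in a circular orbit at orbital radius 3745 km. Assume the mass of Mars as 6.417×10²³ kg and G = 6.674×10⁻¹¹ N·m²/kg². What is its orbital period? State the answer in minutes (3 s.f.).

μ = GM = 6.674×10⁻¹¹ × 6.417×10²³ = 4.283×10¹³ m³/s².
r = 3745 km = 3.745×10⁶ m.
Kepler's third law: T = 2π√(r³/μ) = 2π√((3.745×10⁶)³ / 4.283×10¹³).
r³/μ = 1.226×10⁶ s², so T = 2π × 1.107×10³ = 6.958×10³ s.
Converting: 6.958×10³ s ÷ 60.00 = 116.0 minutes.

T ≈ 116 minutes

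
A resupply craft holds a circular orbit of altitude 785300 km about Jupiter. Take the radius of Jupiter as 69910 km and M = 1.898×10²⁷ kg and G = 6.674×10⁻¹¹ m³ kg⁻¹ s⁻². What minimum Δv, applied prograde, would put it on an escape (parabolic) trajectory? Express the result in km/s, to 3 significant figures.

μ = GM = 6.674×10⁻¹¹ × 1.898×10²⁷ = 1.267×10¹⁷ m³/s².
r = 69910 + 785300 = 855210 km = 8.5521×10⁸ m.
Circular speed v_c = √(μ/r) = 12170 m/s.
Escape speed v_esc = √(2μ/r) = √2 × v_c = 17210 m/s.
Δv = v_esc − v_c = 5041 m/s = 5.041 km/s.

Δv ≈ 5.04 km/s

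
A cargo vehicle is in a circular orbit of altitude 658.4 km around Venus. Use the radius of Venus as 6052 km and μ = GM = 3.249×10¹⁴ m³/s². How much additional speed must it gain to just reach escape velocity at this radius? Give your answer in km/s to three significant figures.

Δv ≈ 2.88 km/s

r = 6052 + 658.4 = 6710.4 km = 6.7104×10⁶ m.
Circular speed v_c = √(μ/r) = 6958 m/s.
Escape speed v_esc = √(2μ/r) = √2 × v_c = 9840 m/s.
Δv = v_esc − v_c = 2882 m/s = 2.882 km/s.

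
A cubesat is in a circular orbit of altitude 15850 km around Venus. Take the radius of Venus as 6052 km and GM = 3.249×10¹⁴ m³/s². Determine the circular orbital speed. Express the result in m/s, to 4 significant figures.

r = 6052 + 15850 = 21902 km = 2.1902×10⁷ m.
For a circular orbit v = √(μ/r) = √(3.249×10¹⁴ / 2.190×10⁷) = √(1.483×10⁷) = 3852 m/s.

v ≈ 3852 m/s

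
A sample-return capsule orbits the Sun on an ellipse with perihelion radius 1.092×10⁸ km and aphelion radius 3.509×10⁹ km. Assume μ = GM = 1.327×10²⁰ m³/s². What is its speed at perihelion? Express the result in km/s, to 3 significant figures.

Semi-major axis a = (r_p + r_a)/2 = 1.8091×10⁹ km = 1.809×10¹² m.
Vis-viva: v² = μ(2/r − 1/a) = 1.327×10²⁰ × (1.832×10⁻¹¹ − 5.528×10⁻¹³) = 2.357×10⁹ m²/s².
v = 48550 m/s = 48.55 km/s.

v ≈ 48.5 km/s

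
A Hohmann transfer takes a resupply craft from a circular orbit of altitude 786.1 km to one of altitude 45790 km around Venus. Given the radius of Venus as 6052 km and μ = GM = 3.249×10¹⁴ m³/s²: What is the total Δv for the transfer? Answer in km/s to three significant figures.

Δv_total ≈ 3.56 km/s

r₁ = 6052 + 786.1 = 6838.1 km = 6.8381×10⁶ m.
r₂ = 6052 + 45790 = 51842 km = 5.1842×10⁷ m.
Transfer ellipse a_t = (r₁ + r₂)/2 = 2.934×10⁷ m.
At r₁: circular v_c1 = √(μ/r₁) = 6893 m/s; transfer-periapsis v_p = √[μ(2/r₁ − 1/a_t)] = 9163 m/s.
Δv₁ = v_p − v_c1 = 2270 m/s.
At r₂: circular v_c2 = √(μ/r₂) = 2503 m/s; transfer-apoapsis v_a = √[μ(2/r₂ − 1/a_t)] = 1209 m/s.
Δv₂ = v_c2 − v_a = 1295 m/s.
Total Δv = Δv₁ + Δv₂ = 3564 m/s = 3.564 km/s.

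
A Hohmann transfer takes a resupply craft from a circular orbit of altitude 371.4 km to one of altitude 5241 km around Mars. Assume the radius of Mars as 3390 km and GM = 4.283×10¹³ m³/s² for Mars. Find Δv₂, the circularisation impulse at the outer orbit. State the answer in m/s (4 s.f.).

Δv ≈ 492.0 m/s

r₁ = 3390 + 371.4 = 3761.4 km = 3.7614×10⁶ m.
r₂ = 3390 + 5241 = 8631.0 km = 8.6310×10⁶ m.
Transfer ellipse a_t = (r₁ + r₂)/2 = 6.196×10⁶ m.
At r₁: circular v_c1 = √(μ/r₁) = 3374 m/s; transfer-periapsis v_p = √[μ(2/r₁ − 1/a_t)] = 3983 m/s.
At r₂: circular v_c2 = √(μ/r₂) = 2228 m/s; transfer-apoapsis v_a = √[μ(2/r₂ − 1/a_t)] = 1736 m/s.
Δv₂ = v_c2 − v_a = 492.0 m/s.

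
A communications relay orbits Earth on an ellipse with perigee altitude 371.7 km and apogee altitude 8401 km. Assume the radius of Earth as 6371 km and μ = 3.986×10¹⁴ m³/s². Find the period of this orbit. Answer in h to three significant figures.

T ≈ 3.08 h

r_p = 6371 + 371.7 = 6742.7 km = 6.7427×10⁶ m.
r_a = 6371 + 8401 = 14772 km = 1.4772×10⁷ m.
Semi-major axis a = (r_p + r_a)/2 = (6742.7 + 14772)/2 = 10757 km = 1.076×10⁷ m.
By Kepler's third law T = 2π√(a³/μ) = 2π × 1.767×10³ = 1.110×10⁴ s.
= 3.084 h.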